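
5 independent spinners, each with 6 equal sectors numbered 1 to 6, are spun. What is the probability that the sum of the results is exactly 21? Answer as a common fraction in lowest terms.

There are 6^5 = 7776 equally likely outcomes.
The number of ordered 5-tuples from {1,…,6} summing to 21 is 540.
P(sum = 21) = 540/7776 = 5/72.

5/72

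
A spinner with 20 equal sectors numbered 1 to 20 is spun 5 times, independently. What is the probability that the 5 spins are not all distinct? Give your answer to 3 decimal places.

0.419

P(all 5 different) = 20/20 · 19/20 · ··· · 16/20 ≈ 0.581.
P(at least two equal) = 1 − 0.581 = 0.419.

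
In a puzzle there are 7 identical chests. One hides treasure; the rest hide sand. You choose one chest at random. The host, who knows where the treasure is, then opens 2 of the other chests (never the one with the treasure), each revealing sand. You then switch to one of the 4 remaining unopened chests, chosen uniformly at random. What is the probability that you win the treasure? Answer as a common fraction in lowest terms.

Your original chest holds the treasure with probability 1/7, so the other 6 collectively hold it with probability 6/7.
The host can always find 2 empty chests to open, so the reveals don't change that 6/7; it is now spread over the 4 remaining unopened chests.
P(win by switching) = (6/7) · (1/4) = 3/14.

3/14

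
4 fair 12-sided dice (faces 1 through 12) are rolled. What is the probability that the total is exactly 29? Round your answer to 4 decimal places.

0.0511

There are 12^4 = 20736 equally likely outcomes.
The number of ordered 4-tuples from {1,…,12} summing to 29 is 1060.
P(sum = 29) = 1060/20736 = 265/5184 ≈ 0.0511.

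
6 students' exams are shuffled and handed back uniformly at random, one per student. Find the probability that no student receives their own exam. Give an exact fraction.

53/144

This is the derangement probability: permutations of 6 with no fixed point.
D(6) = 6! · (1 − 1/1! + 1/2! − ··· + (−1)^6/6!) = 265.
P = 265/720 = 53/144.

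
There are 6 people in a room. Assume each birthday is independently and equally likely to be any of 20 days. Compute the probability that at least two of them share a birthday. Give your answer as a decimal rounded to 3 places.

It's easier to compute the probability that all 6 are distinct.
P(all distinct) = 20/20 · 19/20 · ··· · 15/20 ≈ 0.436.
So the probability of at least one match is 1 − 0.436 = 0.564.

0.564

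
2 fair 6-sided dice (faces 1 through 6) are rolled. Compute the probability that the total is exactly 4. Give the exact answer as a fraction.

1/12

There are 6^2 = 36 equally likely outcomes.
The number of ordered 2-tuples from {1,…,6} summing to 4 is 3.
P(sum = 4) = 3/36 = 1/12.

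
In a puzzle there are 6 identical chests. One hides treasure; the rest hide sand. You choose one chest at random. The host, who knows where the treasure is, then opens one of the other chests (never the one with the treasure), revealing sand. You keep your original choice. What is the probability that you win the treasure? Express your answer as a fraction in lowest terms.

The host can always open an empty chest regardless of your choice, so this gives no information about your original chest.
P(win by staying) = 1/6.

1/6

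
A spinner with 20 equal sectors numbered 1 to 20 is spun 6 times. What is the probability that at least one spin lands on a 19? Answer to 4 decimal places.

0.2649

P(no spin lands on a 19) = (19/20)^6 ≈ 0.7351.
P(at least one) = 1 − 0.7351 = 0.2649.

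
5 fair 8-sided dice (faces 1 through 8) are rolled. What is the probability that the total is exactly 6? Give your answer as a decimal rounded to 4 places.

0.0002

There are 8^5 = 32768 equally likely outcomes.
The number of ordered 5-tuples from {1,…,8} summing to 6 is 5.
P(sum = 6) = 5/32768 ≈ 0.0002.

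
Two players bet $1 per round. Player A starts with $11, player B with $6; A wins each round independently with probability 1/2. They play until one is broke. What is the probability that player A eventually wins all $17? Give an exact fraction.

With a fair step, P(i) = ½P(i−1) + ½P(i+1) with P(0)=0, P(17)=1 has the linear solution P(i) = i/17.
P(11) = 11/17.

11/17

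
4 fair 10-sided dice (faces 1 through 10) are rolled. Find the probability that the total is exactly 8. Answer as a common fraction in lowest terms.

There are 10^4 = 10000 equally likely outcomes.
The number of ordered 4-tuples from {1,…,10} summing to 8 is 35.
P(sum = 8) = 35/10000 = 7/2000.

7/2000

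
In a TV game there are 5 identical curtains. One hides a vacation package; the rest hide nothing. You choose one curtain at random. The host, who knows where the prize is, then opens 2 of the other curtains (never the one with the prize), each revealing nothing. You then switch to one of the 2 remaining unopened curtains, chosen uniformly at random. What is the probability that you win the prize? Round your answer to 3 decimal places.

0.400

Your original curtain holds the prize with probability 1/5, so the other 4 collectively hold it with probability 4/5.
The host can always find 2 empty curtains to open, so the reveals don't change that 4/5; it is now spread over the 2 remaining unopened curtains.
P(win by switching) = (4/5) · (1/2) = 2/5 ≈ 0.400.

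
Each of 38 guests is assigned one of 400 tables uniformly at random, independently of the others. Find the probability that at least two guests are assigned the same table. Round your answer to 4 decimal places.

0.8372

It's easier to compute the probability that all 38 are distinct.
P(all distinct) = 400/400 · 399/400 · ··· · 363/400 ≈ 0.1628.
So the probability of at least one match is 1 − 0.1628 = 0.8372.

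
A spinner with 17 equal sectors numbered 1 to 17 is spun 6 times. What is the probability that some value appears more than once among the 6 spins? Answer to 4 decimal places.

P(all 6 different) = 17/17 · 16/17 · ··· · 12/17 ≈ 0.3692.
P(at least two equal) = 1 − 0.3692 = 0.6308.

0.6308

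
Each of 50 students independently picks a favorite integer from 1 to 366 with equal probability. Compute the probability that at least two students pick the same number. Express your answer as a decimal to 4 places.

It's easier to compute the probability that all 50 are distinct.
P(all distinct) = 366/366 · 365/366 · ··· · 317/366 ≈ 0.0299.
So the probability of at least one match is 1 − 0.0299 = 0.9701.

0.9701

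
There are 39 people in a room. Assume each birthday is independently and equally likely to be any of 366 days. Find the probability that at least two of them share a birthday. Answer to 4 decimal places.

0.8775

It's easier to compute the probability that all 39 are distinct.
P(all distinct) = 366/366 · 365/366 · ··· · 328/366 ≈ 0.1225.
So the probability of at least one match is 1 − 0.1225 = 0.8775.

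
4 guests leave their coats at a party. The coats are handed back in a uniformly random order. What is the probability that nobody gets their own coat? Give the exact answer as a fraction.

This is the derangement probability: permutations of 4 with no fixed point.
D(4) = 4! · (1 − 1/1! + 1/2! − ··· + (−1)^4/4!) = 9.
P = 9/24 = 3/8.

3/8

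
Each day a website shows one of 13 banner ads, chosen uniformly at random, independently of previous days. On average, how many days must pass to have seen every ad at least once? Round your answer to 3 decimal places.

After i distinct types are collected, each trial gives a new one with probability (13−i)/13, so the expected wait for the next new type is 13/(13−i).
E = 13/13 + 13/12 + 13/11 + 13/10 + 13/9 + 13/8 + 13/7 + 13/6 + 13/5 + 13/4 + 13/3 + 13/2 + 13/1 = 1145993/27720 ≈ 41.342.

41.342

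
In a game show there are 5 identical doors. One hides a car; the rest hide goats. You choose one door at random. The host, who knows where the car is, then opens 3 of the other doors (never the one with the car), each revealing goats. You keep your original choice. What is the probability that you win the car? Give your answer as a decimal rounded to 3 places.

The host can always open 3 empty doors regardless of your choice, so the reveals give no information about your original door.
P(win by staying) = 1/5 ≈ 0.200.

0.200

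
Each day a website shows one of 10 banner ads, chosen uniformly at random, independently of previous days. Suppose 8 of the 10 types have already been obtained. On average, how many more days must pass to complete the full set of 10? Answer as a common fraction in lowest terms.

15

Starting from 8 distinct types, each trial gives a new one with probability (10−i)/10 when i types are held, so the wait for the next new type is 10/(10−i).
E = 10/2 + 10/1 = 15.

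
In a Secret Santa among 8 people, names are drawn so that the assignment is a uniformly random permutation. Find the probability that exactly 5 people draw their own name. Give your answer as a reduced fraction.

Choose which 5 of the 8 are fixed: C(8,5) = 56 ways.
The remaining 3 must have no fixed point: D(3) = 2.
P = 56·2/40320 = 1/360.

1/360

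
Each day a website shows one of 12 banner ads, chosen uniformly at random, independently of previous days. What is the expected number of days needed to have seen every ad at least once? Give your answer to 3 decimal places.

37.239

After i distinct types are collected, each trial gives a new one with probability (12−i)/12, so the expected wait for the next new type is 12/(12−i).
E = 12/12 + 12/11 + 12/10 + 12/9 + 12/8 + 12/7 + 12/6 + 12/5 + 12/4 + 12/3 + 12/2 + 12/1 = 86021/2310 ≈ 37.239.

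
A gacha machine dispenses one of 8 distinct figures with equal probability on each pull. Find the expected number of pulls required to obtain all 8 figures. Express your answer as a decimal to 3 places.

21.743

After i distinct types are collected, each trial gives a new one with probability (8−i)/8, so the expected wait for the next new type is 8/(8−i).
E = 8/8 + 8/7 + 8/6 + 8/5 + 8/4 + 8/3 + 8/2 + 8/1 = 761/35 ≈ 21.743.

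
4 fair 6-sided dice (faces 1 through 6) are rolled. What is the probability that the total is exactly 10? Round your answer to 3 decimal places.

0.062

There are 6^4 = 1296 equally likely outcomes.
The number of ordered 4-tuples from {1,…,6} summing to 10 is 80.
P(sum = 10) = 80/1296 = 5/81 ≈ 0.062.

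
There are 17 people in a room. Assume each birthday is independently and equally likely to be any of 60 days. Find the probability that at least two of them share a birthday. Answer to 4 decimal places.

0.9186

It's easier to compute the probability that all 17 are distinct.
P(all distinct) = 60/60 · 59/60 · ··· · 44/60 ≈ 0.0814.
So the probability of at least one match is 1 − 0.0814 = 0.9186.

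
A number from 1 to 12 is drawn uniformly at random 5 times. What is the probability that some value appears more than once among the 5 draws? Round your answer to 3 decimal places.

P(all 5 different) = 12/12 · 11/12 · ··· · 8/12 ≈ 0.382.
P(at least two equal) = 1 − 0.382 = 0.618.

0.618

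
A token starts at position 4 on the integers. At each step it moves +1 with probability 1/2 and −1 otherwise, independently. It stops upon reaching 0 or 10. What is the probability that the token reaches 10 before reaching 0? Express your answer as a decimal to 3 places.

0.400

With a fair step, P(i) = ½P(i−1) + ½P(i+1) with P(0)=0, P(10)=1 has the linear solution P(i) = i/10.
P(4) = 4/10 = 2/5 ≈ 0.400.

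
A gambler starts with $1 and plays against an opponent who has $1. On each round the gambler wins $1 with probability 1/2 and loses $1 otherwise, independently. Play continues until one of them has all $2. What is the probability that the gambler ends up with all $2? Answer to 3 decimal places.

With a fair step, P(i) = ½P(i−1) + ½P(i+1) with P(0)=0, P(2)=1 has the linear solution P(i) = i/2.
P(1) = 1/2 ≈ 0.500.

0.500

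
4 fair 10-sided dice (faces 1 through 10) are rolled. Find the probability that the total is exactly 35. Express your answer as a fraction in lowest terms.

There are 10^4 = 10000 equally likely outcomes.
The number of ordered 4-tuples from {1,…,10} summing to 35 is 56.
P(sum = 35) = 56/10000 = 7/1250.

7/1250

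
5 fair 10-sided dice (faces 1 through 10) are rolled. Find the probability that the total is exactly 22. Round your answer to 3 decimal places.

There are 10^5 = 100000 equally likely outcomes.
The number of ordered 5-tuples from {1,…,10} summing to 22 is 4335.
P(sum = 22) = 4335/100000 = 867/20000 ≈ 0.043.

0.043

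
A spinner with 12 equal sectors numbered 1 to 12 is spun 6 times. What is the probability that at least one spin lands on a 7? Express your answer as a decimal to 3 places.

P(no spin lands on a 7) = (11/12)^6 ≈ 0.593.
P(at least one) = 1 − 0.593 = 0.407.

0.407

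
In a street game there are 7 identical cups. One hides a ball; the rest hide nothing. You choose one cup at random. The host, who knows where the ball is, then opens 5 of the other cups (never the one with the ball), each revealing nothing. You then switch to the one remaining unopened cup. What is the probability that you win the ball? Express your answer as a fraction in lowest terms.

6/7

Your original cup holds the ball with probability 1/7, so the other 6 collectively hold it with probability 6/7.
The host can always find 5 empty cups to open, so the reveals don't change that 6/7; it is now spread over the 1 remaining unopened cup.
P(win by switching) = (6/7) · (1/1) = 6/7.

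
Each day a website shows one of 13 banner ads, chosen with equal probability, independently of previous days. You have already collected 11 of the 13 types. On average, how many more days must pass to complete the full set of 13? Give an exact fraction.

Starting from 11 distinct types, each trial gives a new one with probability (13−i)/13 when i types are held, so the wait for the next new type is 13/(13−i).
E = 13/2 + 13/1 = 39/2.

39/2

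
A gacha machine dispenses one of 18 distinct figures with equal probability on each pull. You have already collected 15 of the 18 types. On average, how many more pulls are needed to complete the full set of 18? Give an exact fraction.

33

Starting from 15 distinct types, each trial gives a new one with probability (18−i)/18 when i types are held, so the wait for the next new type is 18/(18−i).
E = 18/3 + 18/2 + 18/1 = 33.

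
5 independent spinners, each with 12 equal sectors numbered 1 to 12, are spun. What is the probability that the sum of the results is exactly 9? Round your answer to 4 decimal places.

0.0003

There are 12^5 = 248832 equally likely outcomes.
The number of ordered 5-tuples from {1,…,12} summing to 9 is 70.
P(sum = 9) = 70/248832 = 35/124416 ≈ 0.0003.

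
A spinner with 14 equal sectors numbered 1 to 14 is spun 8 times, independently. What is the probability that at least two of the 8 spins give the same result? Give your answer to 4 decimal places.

P(all 8 different) = 14/14 · 13/14 · ··· · 7/14 ≈ 0.0820.
P(at least two equal) = 1 − 0.0820 = 0.9180.

0.9180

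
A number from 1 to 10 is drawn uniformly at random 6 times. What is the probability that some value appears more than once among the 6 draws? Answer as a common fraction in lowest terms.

1061/1250

P(all 6 different) = 10/10 · 9/10 · ··· · 5/10 = 189/1250.
P(at least two equal) = 1 − 189/1250 = 1061/1250.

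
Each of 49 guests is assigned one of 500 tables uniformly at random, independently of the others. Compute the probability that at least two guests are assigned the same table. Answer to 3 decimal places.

It's easier to compute the probability that all 49 are distinct.
P(all distinct) = 500/500 · 499/500 · ··· · 452/500 ≈ 0.088.
So the probability of at least one match is 1 − 0.088 = 0.912.

0.912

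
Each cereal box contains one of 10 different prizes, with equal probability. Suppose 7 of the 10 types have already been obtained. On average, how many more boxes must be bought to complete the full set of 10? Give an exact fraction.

55/3

Starting from 7 distinct types, each trial gives a new one with probability (10−i)/10 when i types are held, so the wait for the next new type is 10/(10−i).
E = 10/3 + 10/2 + 10/1 = 55/3.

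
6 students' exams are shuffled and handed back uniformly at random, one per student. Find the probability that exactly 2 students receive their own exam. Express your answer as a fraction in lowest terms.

3/16

Choose which 2 of the 6 are fixed: C(6,2) = 15 ways.
The remaining 4 must have no fixed point: D(4) = 9.
P = 15·9/720 = 3/16.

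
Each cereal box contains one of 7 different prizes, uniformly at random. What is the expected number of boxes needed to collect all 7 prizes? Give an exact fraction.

After i distinct types are collected, each trial gives a new one with probability (7−i)/7, so the expected wait for the next new type is 7/(7−i).
E = 7/7 + 7/6 + 7/5 + 7/4 + 7/3 + 7/2 + 7/1 = 363/20.

363/20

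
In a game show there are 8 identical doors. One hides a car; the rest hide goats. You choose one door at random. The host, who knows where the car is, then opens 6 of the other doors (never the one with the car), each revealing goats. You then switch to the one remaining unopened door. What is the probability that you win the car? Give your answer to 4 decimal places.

Your original door holds the car with probability 1/8, so the other 7 collectively hold it with probability 7/8.
The host can always find 6 empty doors to open, so the reveals don't change that 7/8; it is now spread over the 1 remaining unopened door.
P(win by switching) = (7/8) · (1/1) = 7/8 ≈ 0.8750.

0.8750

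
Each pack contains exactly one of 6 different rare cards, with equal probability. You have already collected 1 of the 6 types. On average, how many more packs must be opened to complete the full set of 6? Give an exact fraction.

137/10

Starting from 1 distinct type, each trial gives a new one with probability (6−i)/6 when i types are held, so the wait for the next new type is 6/(6−i).
E = 6/5 + 6/4 + 6/3 + 6/2 + 6/1 = 137/10.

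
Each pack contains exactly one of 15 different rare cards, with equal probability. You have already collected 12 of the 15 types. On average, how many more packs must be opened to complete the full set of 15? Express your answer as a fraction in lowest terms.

55/2

Starting from 12 distinct types, each trial gives a new one with probability (15−i)/15 when i types are held, so the wait for the next new type is 15/(15−i).
E = 15/3 + 15/2 + 15/1 = 55/2.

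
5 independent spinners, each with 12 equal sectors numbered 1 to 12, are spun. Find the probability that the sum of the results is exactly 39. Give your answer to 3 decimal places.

0.036

There are 12^5 = 248832 equally likely outcomes.
The number of ordered 5-tuples from {1,…,12} summing to 39 is 9075.
P(sum = 39) = 9075/248832 = 3025/82944 ≈ 0.036.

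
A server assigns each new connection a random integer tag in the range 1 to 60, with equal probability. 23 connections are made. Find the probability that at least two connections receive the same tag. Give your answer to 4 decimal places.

It's easier to compute the probability that all 23 are distinct.
P(all distinct) = 60/60 · 59/60 · ··· · 38/60 ≈ 0.0077.
So the probability of at least one match is 1 − 0.0077 = 0.9923.

0.9923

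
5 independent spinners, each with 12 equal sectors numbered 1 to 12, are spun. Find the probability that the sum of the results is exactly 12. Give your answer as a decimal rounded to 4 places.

There are 12^5 = 248832 equally likely outcomes.
The number of ordered 5-tuples from {1,…,12} summing to 12 is 330.
P(sum = 12) = 330/248832 = 55/41472 ≈ 0.0013.

0.0013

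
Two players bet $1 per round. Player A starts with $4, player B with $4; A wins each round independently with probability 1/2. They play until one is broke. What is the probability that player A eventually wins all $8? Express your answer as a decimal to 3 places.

0.500

With a fair step, P(i) = ½P(i−1) + ½P(i+1) with P(0)=0, P(8)=1 has the linear solution P(i) = i/8.
P(4) = 4/8 = 1/2 ≈ 0.500.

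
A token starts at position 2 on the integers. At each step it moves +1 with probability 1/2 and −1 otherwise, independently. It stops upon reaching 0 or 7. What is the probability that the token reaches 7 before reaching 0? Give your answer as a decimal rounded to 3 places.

0.286

With a fair step, P(i) = ½P(i−1) + ½P(i+1) with P(0)=0, P(7)=1 has the linear solution P(i) = i/7.
P(2) = 2/7 ≈ 0.286.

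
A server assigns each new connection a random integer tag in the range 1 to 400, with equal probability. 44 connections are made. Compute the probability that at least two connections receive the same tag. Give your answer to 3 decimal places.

It's easier to compute the probability that all 44 are distinct.
P(all distinct) = 400/400 · 399/400 · ··· · 357/400 ≈ 0.086.
So the probability of at least one match is 1 − 0.086 = 0.914.

0.914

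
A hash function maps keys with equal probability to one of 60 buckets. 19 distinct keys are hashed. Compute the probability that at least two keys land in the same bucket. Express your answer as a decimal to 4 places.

It's easier to compute the probability that all 19 are distinct.
P(all distinct) = 60/60 · 59/60 · ··· · 42/60 ≈ 0.0408.
So the probability of at least one match is 1 − 0.0408 = 0.9592.

0.9592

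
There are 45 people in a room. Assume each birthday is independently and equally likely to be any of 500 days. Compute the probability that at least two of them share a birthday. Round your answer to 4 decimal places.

0.8702

It's easier to compute the probability that all 45 are distinct.
P(all distinct) = 500/500 · 499/500 · ··· · 456/500 ≈ 0.1298.
So the probability of at least one match is 1 − 0.1298 = 0.8702.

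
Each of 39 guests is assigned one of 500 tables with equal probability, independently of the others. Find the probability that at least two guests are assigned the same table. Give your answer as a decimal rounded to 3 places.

0.782

It's easier to compute the probability that all 39 are distinct.
P(all distinct) = 500/500 · 499/500 · ··· · 462/500 ≈ 0.218.
So the probability of at least one match is 1 − 0.218 = 0.782.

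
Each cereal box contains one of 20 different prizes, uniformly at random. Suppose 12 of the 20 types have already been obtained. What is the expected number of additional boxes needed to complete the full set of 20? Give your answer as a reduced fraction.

761/14

Starting from 12 distinct types, each trial gives a new one with probability (20−i)/20 when i types are held, so the wait for the next new type is 20/(20−i).
E = 20/8 + 20/7 + 20/6 + 20/5 + 20/4 + 20/3 + 20/2 + 20/1 = 761/14.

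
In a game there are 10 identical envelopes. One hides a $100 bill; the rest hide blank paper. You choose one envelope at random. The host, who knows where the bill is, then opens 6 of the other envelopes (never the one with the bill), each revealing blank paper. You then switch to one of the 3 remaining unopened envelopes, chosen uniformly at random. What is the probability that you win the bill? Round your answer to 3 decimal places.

Your original envelope holds the bill with probability 1/10, so the other 9 collectively hold it with probability 9/10.
The host can always find 6 empty envelopes to open, so the reveals don't change that 9/10; it is now spread over the 3 remaining unopened envelopes.
P(win by switching) = (9/10) · (1/3) = 3/10 ≈ 0.300.

0.300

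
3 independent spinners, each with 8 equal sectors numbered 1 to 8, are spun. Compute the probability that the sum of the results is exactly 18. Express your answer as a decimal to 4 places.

0.0547

There are 8^3 = 512 equally likely outcomes.
The number of ordered 3-tuples from {1,…,8} summing to 18 is 28.
P(sum = 18) = 28/512 = 7/128 ≈ 0.0547.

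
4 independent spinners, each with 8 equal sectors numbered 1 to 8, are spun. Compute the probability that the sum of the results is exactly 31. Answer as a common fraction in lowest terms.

There are 8^4 = 4096 equally likely outcomes.
The number of ordered 4-tuples from {1,…,8} summing to 31 is 4.
P(sum = 31) = 4/4096 = 1/1024.

1/1024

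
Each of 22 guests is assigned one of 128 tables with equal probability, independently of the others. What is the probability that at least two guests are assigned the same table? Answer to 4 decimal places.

0.8527

It's easier to compute the probability that all 22 are distinct.
P(all distinct) = 128/128 · 127/128 · ··· · 107/128 ≈ 0.1473.
So the probability of at least one match is 1 − 0.1473 = 0.8527.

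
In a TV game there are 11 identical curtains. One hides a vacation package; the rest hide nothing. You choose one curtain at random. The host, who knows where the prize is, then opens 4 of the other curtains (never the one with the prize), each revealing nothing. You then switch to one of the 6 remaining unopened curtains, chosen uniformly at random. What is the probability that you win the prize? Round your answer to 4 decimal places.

0.1515

Your original curtain holds the prize with probability 1/11, so the other 10 collectively hold it with probability 10/11.
The host can always find 4 empty curtains to open, so the reveals don't change that 10/11; it is now spread over the 6 remaining unopened curtains.
P(win by switching) = (10/11) · (1/6) = 5/33 ≈ 0.1515.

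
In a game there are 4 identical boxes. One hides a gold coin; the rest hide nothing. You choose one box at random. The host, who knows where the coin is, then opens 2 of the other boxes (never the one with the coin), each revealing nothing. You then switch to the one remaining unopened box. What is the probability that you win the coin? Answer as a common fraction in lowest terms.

Your original box holds the coin with probability 1/4, so the other 3 collectively hold it with probability 3/4.
The host can always find 2 empty boxes to open, so the reveals don't change that 3/4; it is now spread over the 1 remaining unopened box.
P(win by switching) = (3/4) · (1/1) = 3/4.

3/4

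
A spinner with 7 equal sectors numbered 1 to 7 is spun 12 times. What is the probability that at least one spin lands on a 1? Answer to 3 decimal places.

P(no spin lands on a 1) = (6/7)^12 ≈ 0.157.
P(at least one) = 1 − 0.157 = 0.843.

0.843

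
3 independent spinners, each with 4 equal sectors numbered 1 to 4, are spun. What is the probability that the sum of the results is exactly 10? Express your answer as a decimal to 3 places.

There are 4^3 = 64 equally likely outcomes.
The number of ordered 3-tuples from {1,…,4} summing to 10 is 6.
P(sum = 10) = 6/64 = 3/32 ≈ 0.094.

0.094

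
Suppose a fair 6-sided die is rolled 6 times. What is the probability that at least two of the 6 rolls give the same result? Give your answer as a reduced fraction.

P(all 6 different) = 6/6 · 5/6 · ··· · 1/6 = 5/324.
P(at least two equal) = 1 − 5/324 = 319/324.

319/324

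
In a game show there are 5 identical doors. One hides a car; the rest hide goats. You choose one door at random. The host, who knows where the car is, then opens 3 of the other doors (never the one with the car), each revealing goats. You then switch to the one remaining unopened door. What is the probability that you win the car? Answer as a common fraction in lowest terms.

4/5

Your original door holds the car with probability 1/5, so the other 4 collectively hold it with probability 4/5.
The host can always find 3 empty doors to open, so the reveals don't change that 4/5; it is now spread over the 1 remaining unopened door.
P(win by switching) = (4/5) · (1/1) = 4/5.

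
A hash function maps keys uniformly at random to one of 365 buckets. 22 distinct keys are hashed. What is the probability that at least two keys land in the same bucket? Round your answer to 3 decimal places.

It's easier to compute the probability that all 22 are distinct.
P(all distinct) = 365/365 · 364/365 · ··· · 344/365 ≈ 0.524.
So the probability of at least one match is 1 − 0.524 = 0.476.

0.476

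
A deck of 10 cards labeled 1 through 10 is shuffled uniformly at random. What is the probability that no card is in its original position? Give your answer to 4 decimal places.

This is the derangement probability: permutations of 10 with no fixed point.
D(10) = 10! · (1 − 1/1! + 1/2! − ··· + (−1)^10/10!) = 1334961.
P = 1334961/3628800 = 16481/44800 ≈ 0.3679.

0.3679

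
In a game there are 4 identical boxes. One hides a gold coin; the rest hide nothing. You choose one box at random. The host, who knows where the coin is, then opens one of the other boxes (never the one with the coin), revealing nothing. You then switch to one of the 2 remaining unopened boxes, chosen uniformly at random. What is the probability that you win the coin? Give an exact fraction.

Your original box holds the coin with probability 1/4, so the other 3 collectively hold it with probability 3/4.
The host can always find an empty box to open, so this doesn't change that 3/4; it is now spread over the 2 remaining unopened boxes.
P(win by switching) = (3/4) · (1/2) = 3/8.

3/8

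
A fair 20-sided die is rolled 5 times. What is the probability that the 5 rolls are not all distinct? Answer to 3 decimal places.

P(all 5 different) = 20/20 · 19/20 · ··· · 16/20 ≈ 0.581.
P(at least two equal) = 1 − 0.581 = 0.419.

0.419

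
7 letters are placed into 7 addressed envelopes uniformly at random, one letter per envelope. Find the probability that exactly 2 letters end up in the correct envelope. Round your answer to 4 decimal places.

Choose which 2 of the 7 are fixed: C(7,2) = 21 ways.
The remaining 5 must have no fixed point: D(5) = 44.
P = 21·44/5040 = 11/60 ≈ 0.1833.

0.1833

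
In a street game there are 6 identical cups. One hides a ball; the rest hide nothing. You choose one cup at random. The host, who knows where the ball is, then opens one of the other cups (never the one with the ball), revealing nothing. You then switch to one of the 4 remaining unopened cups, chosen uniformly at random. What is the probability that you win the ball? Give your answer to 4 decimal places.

Your original cup holds the ball with probability 1/6, so the other 5 collectively hold it with probability 5/6.
The host can always find an empty cup to open, so this doesn't change that 5/6; it is now spread over the 4 remaining unopened cups.
P(win by switching) = (5/6) · (1/4) = 5/24 ≈ 0.2083.

0.2083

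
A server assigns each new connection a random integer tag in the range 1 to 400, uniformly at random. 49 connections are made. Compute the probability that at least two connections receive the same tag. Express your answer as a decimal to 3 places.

It's easier to compute the probability that all 49 are distinct.
P(all distinct) = 400/400 · 399/400 · ··· · 352/400 ≈ 0.047.
So the probability of at least one match is 1 − 0.047 = 0.953.

0.953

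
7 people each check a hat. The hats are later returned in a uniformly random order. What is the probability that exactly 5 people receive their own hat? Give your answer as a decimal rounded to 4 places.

0.0042

Choose which 5 of the 7 are fixed: C(7,5) = 21 ways.
The remaining 2 must have no fixed point: D(2) = 1.
P = 21·1/5040 = 1/240 ≈ 0.0042.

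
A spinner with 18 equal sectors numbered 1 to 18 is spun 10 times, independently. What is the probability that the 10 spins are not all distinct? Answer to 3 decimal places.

0.956

P(all 10 different) = 18/18 · 17/18 · ··· · 9/18 ≈ 0.044.
P(at least two equal) = 1 − 0.044 = 0.956.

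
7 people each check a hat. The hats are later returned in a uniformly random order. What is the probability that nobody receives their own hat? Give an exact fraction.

This is the derangement probability: permutations of 7 with no fixed point.
D(7) = 7! · (1 − 1/1! + 1/2! − ··· + (−1)^7/7!) = 1854.
P = 1854/5040 = 103/280.

103/280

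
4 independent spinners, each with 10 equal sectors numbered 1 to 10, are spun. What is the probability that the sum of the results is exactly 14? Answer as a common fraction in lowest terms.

There are 10^4 = 10000 equally likely outcomes.
The number of ordered 4-tuples from {1,…,10} summing to 14 is 282.
P(sum = 14) = 282/10000 = 141/5000.

141/5000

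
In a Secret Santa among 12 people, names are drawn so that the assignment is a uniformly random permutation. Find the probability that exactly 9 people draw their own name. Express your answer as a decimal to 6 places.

0.000001

Choose which 9 of the 12 are fixed: C(12,9) = 220 ways.
The remaining 3 must have no fixed point: D(3) = 2.
P = 220·2/479001600 = 1/1088640 ≈ 0.000001.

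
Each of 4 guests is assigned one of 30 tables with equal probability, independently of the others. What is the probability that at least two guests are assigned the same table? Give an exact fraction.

It's easier to compute the probability that all 4 are distinct.
P(all distinct) = 30/30 · 29/30 · ··· · 27/30 = 203/250.
So the probability of at least one match is 1 − 203/250 = 47/250.

47/250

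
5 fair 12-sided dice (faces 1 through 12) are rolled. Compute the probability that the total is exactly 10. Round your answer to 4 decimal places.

There are 12^5 = 248832 equally likely outcomes.
The number of ordered 5-tuples from {1,…,12} summing to 10 is 126.
P(sum = 10) = 126/248832 = 7/13824 ≈ 0.0005.

0.0005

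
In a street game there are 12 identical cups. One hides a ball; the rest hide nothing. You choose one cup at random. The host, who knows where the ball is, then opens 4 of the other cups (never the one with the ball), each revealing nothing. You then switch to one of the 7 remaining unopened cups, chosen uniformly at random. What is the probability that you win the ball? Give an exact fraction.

11/84

Your original cup holds the ball with probability 1/12, so the other 11 collectively hold it with probability 11/12.
The host can always find 4 empty cups to open, so the reveals don't change that 11/12; it is now spread over the 7 remaining unopened cups.
P(win by switching) = (11/12) · (1/7) = 11/84.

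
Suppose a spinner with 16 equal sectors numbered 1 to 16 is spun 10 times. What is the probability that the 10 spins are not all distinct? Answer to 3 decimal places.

P(all 10 different) = 16/16 · 15/16 · ··· · 7/16 ≈ 0.026.
P(at least two equal) = 1 − 0.026 = 0.974.

0.974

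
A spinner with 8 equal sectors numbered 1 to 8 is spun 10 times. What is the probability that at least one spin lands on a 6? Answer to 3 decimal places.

0.737

P(no spin lands on a 6) = (7/8)^10 ≈ 0.263.
P(at least one) = 1 − 0.263 = 0.737.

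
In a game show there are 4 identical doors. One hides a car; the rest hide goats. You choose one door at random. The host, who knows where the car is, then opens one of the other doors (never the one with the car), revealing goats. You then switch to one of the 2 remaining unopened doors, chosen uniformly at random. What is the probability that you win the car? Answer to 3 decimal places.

0.375

Your original door holds the car with probability 1/4, so the other 3 collectively hold it with probability 3/4.
The host can always find an empty door to open, so this doesn't change that 3/4; it is now spread over the 2 remaining unopened doors.
P(win by switching) = (3/4) · (1/2) = 3/8 ≈ 0.375.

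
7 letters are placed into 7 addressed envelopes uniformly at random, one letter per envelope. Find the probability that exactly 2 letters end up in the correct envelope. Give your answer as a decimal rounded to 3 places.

Choose which 2 of the 7 are fixed: C(7,2) = 21 ways.
The remaining 5 must have no fixed point: D(5) = 44.
P = 21·44/5040 = 11/60 ≈ 0.183.

0.183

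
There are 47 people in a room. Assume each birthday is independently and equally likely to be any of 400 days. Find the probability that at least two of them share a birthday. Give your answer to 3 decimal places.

0.940

It's easier to compute the probability that all 47 are distinct.
P(all distinct) = 400/400 · 399/400 · ··· · 354/400 ≈ 0.060.
So the probability of at least one match is 1 − 0.060 = 0.940.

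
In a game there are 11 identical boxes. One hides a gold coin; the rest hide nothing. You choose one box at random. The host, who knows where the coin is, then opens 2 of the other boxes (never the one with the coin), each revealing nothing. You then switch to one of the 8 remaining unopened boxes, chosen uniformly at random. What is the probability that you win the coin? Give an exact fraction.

5/44

Your original box holds the coin with probability 1/11, so the other 10 collectively hold it with probability 10/11.
The host can always find 2 empty boxes to open, so the reveals don't change that 10/11; it is now spread over the 8 remaining unopened boxes.
P(win by switching) = (10/11) · (1/8) = 5/44.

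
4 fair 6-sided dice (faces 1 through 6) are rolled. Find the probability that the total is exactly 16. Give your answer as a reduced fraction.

125/1296

There are 6^4 = 1296 equally likely outcomes.
The number of ordered 4-tuples from {1,…,6} summing to 16 is 125.
P(sum = 16) = 125/1296.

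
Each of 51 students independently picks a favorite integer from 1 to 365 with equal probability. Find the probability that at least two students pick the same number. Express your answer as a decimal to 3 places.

0.974

It's easier to compute the probability that all 51 are distinct.
P(all distinct) = 365/365 · 364/365 · ··· · 315/365 ≈ 0.026.
So the probability of at least one match is 1 − 0.026 = 0.974.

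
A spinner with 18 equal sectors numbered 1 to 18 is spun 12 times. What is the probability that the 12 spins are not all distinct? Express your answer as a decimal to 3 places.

P(all 12 different) = 18/18 · 17/18 · ··· · 7/18 ≈ 0.008.
P(at least two equal) = 1 − 0.008 = 0.992.

0.992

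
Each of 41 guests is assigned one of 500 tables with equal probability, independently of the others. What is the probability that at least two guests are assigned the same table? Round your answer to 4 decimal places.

It's easier to compute the probability that all 41 are distinct.
P(all distinct) = 500/500 · 499/500 · ··· · 460/500 ≈ 0.1852.
So the probability of at least one match is 1 − 0.1852 = 0.8148.

0.8148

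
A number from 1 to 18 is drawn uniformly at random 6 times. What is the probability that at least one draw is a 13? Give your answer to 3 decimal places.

P(no draw is a 13) = (17/18)^6 ≈ 0.710.
P(at least one) = 1 − 0.710 = 0.290.

0.290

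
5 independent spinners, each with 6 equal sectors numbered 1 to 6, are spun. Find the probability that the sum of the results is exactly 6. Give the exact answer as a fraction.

There are 6^5 = 7776 equally likely outcomes.
The number of ordered 5-tuples from {1,…,6} summing to 6 is 5.
P(sum = 6) = 5/7776.

5/7776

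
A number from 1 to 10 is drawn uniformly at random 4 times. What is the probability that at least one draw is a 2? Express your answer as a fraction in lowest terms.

P(no draw is a 2) = (9/10)^4 = 6561/10000.
P(at least one) = 1 − 6561/10000 = 3439/10000.

3439/10000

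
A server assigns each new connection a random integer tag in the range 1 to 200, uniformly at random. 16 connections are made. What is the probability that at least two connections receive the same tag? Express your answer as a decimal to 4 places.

It's easier to compute the probability that all 16 are distinct.
P(all distinct) = 200/200 · 199/200 · ··· · 185/200 ≈ 0.5400.
So the probability of at least one match is 1 − 0.5400 = 0.4600.

0.4600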